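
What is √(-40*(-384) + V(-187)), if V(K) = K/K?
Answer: √15361 ≈ 123.94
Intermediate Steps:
V(K) = 1
√(-40*(-384) + V(-187)) = √(-40*(-384) + 1) = √(15360 + 1) = √15361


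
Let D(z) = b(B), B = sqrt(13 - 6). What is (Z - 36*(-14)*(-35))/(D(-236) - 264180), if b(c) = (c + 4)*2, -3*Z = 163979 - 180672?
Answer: 2392539761/52340134167 + 36227*sqrt(7)/104680268334 ≈ 0.045712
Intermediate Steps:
Z = 16693/3 (Z = -(163979 - 180672)/3 = -1/3*(-16693) = 16693/3 ≈ 5564.3)
B = sqrt(7) ≈ 2.6458
b(c) = 8 + 2*c (b(c) = (4 + c)*2 = 8 + 2*c)
D(z) = 8 + 2*sqrt(7)
(Z - 36*(-14)*(-35))/(D(-236) - 264180) = (16693/3 - 36*(-14)*(-35))/((8 + 2*sqrt(7)) - 264180) = (16693/3 + 504*(-35))/(-264172 + 2*sqrt(7)) = (16693/3 - 17640)/(-264172 + 2*sqrt(7)) = -36227/(3*(-264172 + 2*sqrt(7)))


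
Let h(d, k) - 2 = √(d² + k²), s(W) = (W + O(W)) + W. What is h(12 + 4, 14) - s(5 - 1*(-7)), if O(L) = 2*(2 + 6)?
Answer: -38 + 2*√113 ≈ -16.740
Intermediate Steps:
O(L) = 16 (O(L) = 2*8 = 16)
s(W) = 16 + 2*W (s(W) = (W + 16) + W = (16 + W) + W = 16 + 2*W)
h(d, k) = 2 + √(d² + k²)
h(12 + 4, 14) - s(5 - 1*(-7)) = (2 + √((12 + 4)² + 14²)) - (16 + 2*(5 - 1*(-7))) = (2 + √(16² + 196)) - (16 + 2*(5 + 7)) = (2 + √(256 + 196)) - (16 + 2*12) = (2 + √452) - (16 + 24) = (2 + 2*√113) - 1*40 = (2 + 2*√113) - 40 = -38 + 2*√113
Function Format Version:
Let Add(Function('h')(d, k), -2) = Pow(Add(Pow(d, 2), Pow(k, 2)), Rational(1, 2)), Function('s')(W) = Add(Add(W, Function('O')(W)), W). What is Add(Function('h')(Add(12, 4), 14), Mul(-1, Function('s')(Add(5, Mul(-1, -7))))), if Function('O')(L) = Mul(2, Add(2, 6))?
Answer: Add(-38, Mul(2, Pow(113, Rational(1, 2)))) ≈ -16.740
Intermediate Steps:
Function('O')(L) = 16 (Function('O')(L) = Mul(2, 8) = 16)
Function('s')(W) = Add(16, Mul(2, W)) (Function('s')(W) = Add(Add(W, 16), W) = Add(Add(16, W), W) = Add(16, Mul(2, W)))
Function('h')(d, k) = Add(2, Pow(Add(Pow(d, 2), Pow(k, 2)), Rational(1, 2)))
Add(Function('h')(Add(12, 4), 14), Mul(-1, Function('s')(Add(5, Mul(-1, -7))))) = Add(Add(2, Pow(Add(Pow(Add(12, 4), 2), Pow(14, 2)), Rational(1, 2))), Mul(-1, Add(16, Mul(2, Add(5, Mul(-1, -7)))))) = Add(Add(2, Pow(Add(Pow(16, 2), 196), Rational(1, 2))), Mul(-1, Add(16, Mul(2, Add(5, 7))))) = Add(Add(2, Pow(Add(256, 196), Rational(1, 2))), Mul(-1, Add(16, Mul(2, 12)))) = Add(Add(2, Pow(452, Rational(1, 2))), Mul(-1, Add(16, 24))) = Add(Add(2, Mul(2, Pow(113, Rational(1, 2)))), Mul(-1, 40)) = Add(Add(2, Mul(2, Pow(113, Rational(1, 2)))), -40) = Add(-38, Mul(2, Pow(113, Rational(1, 2))))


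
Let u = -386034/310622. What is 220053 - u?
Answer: 34176844500/155311 ≈ 2.2005e+5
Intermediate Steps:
u = -193017/155311 (u = -386034*1/310622 = -193017/155311 ≈ -1.2428)
220053 - u = 220053 - 1*(-193017/155311) = 220053 + 193017/155311 = 34176844500/155311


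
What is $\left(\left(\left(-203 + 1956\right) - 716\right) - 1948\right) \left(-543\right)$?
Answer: $494673$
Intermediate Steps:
$\left(\left(\left(-203 + 1956\right) - 716\right) - 1948\right) \left(-543\right) = \left(\left(1753 - 716\right) - 1948\right) \left(-543\right) = \left(1037 - 1948\right) \left(-543\right) = \left(-911\right) \left(-543\right) = 494673$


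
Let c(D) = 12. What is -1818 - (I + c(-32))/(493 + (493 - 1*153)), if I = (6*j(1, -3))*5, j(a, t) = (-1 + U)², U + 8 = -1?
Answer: -1517406/833 ≈ -1821.6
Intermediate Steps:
U = -9 (U = -8 - 1 = -9)
j(a, t) = 100 (j(a, t) = (-1 - 9)² = (-10)² = 100)
I = 3000 (I = (6*100)*5 = 600*5 = 3000)
-1818 - (I + c(-32))/(493 + (493 - 1*153)) = -1818 - (3000 + 12)/(493 + (493 - 1*153)) = -1818 - 3012/(493 + (493 - 153)) = -1818 - 3012/(493 + 340) = -1818 - 3012/833 = -1517406/833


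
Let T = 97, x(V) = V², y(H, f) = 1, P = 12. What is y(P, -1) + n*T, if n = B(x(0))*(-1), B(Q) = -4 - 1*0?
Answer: 389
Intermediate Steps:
B(Q) = -4 (B(Q) = -4 + 0 = -4)
n = 4 (n = -4*(-1) = 4)
y(P, -1) + n*T = 1 + 4*97 = 1 + 388 = 389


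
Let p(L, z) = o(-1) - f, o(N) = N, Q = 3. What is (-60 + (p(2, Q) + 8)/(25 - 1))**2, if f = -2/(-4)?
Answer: 8219689/2304 ≈ 3567.6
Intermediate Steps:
f = 1/2 (f = -2*(-1/4) = 1/2 ≈ 0.50000)
p(L, z) = -3/2 (p(L, z) = -1 - 1*1/2 = -1 - 1/2 = -3/2)
(-60 + (p(2, Q) + 8)/(25 - 1))**2 = (-60 + (-3/2 + 8)/(25 - 1))**2 = (-60 + (13/2)/24)**2 = (-60 + (13/2)*(1/24))**2 = (-60 + 13/48)**2 = (-2867/48)**2 = 8219689/2304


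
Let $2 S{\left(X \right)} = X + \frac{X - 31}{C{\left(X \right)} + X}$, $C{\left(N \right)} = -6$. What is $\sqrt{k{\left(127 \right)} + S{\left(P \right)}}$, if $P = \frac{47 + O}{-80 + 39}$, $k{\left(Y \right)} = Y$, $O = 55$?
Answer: $\frac{\sqrt{26002495446}}{14268} \approx 11.302$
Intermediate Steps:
$P = - \frac{102}{41}$ ($P = \frac{47 + 55}{-80 + 39} = \frac{102}{-41} = 102 \left(- \frac{1}{41}\right) = - \frac{102}{41} \approx -2.4878$)
$S{\left(X \right)} = \frac{X}{2} + \frac{-31 + X}{2 \left(-6 + X\right)}$ ($S{\left(X \right)} = \frac{X + \frac{X - 31}{-6 + X}}{2} = \frac{X + \frac{-31 + X}{-6 + X}}{2} = \frac{X}{2} + \frac{-31 + X}{2 \left(-6 + X\right)}$)
$\sqrt{k{\left(127 \right)} + S{\left(P \right)}} = \sqrt{127 + \frac{-31 + \left(- \frac{102}{41}\right)^{2} - - \frac{510}{41}}{2 \left(-6 - \frac{102}{41}\right)}} = \sqrt{127 + \frac{-31 + \frac{10404}{1681} + \frac{510}{41}}{2 \left(- \frac{348}{41}\right)}} = \sqrt{127 + \frac{1}{2} \left(- \frac{41}{348}\right) \left(- \frac{20797}{1681}\right)} = \sqrt{127 + \frac{20797}{28536}} = \sqrt{\frac{3644869}{28536}} = \frac{\sqrt{26002495446}}{14268}$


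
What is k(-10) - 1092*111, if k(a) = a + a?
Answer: -121232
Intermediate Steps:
k(a) = 2*a
k(-10) - 1092*111 = 2*(-10) - 1092*111 = -20 - 364*333 = -20 - 121212 = -121232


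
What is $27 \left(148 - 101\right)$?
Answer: $1269$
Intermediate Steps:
$27 \left(148 - 101\right) = 27 \cdot 47 = 1269$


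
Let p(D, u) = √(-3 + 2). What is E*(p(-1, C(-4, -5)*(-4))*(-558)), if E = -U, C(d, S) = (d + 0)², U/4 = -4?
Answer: -8928*I ≈ -8928.0*I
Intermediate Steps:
U = -16 (U = 4*(-4) = -16)
C(d, S) = d²
p(D, u) = I (p(D, u) = √(-1) = I)
E = 16 (E = -1*(-16) = 16)
E*(p(-1, C(-4, -5)*(-4))*(-558)) = 16*(I*(-558)) = 16*(-558*I) = -8928*I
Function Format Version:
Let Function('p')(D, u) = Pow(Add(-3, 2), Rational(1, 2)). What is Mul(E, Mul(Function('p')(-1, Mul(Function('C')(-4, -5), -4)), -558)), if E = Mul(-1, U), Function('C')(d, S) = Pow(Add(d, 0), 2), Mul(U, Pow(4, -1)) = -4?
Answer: Mul(-8928, I) ≈ Mul(-8928.0, I)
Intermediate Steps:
U = -16 (U = Mul(4, -4) = -16)
Function('C')(d, S) = Pow(d, 2)
Function('p')(D, u) = I (Function('p')(D, u) = Pow(-1, Rational(1, 2)) = I)
E = 16 (E = Mul(-1, -16) = 16)
Mul(E, Mul(Function('p')(-1, Mul(Function('C')(-4, -5), -4)), -558)) = Mul(16, Mul(I, -558)) = Mul(16, Mul(-558, I)) = Mul(-8928, I)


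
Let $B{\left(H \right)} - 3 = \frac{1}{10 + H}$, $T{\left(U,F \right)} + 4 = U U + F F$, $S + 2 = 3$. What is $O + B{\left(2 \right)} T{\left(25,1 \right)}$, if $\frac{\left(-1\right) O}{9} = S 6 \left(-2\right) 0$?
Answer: $\frac{11507}{6} \approx 1917.8$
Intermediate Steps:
$S = 1$ ($S = -2 + 3 = 1$)
$T{\left(U,F \right)} = -4 + F^{2} + U^{2}$ ($T{\left(U,F \right)} = -4 + \left(U U + F F\right) = -4 + \left(U^{2} + F^{2}\right) = -4 + \left(F^{2} + U^{2}\right) = -4 + F^{2} + U^{2}$)
$B{\left(H \right)} = 3 + \frac{1}{10 + H}$
$O = 0$ ($O = - 9 \cdot 1 \cdot 6 \left(-2\right) 0 = - 9 \cdot 1 \left(-12\right) 0 = - 9 \left(\left(-12\right) 0\right) = \left(-9\right) 0 = 0$)
$O + B{\left(2 \right)} T{\left(25,1 \right)} = 0 + \frac{31 + 3 \cdot 2}{10 + 2} \left(-4 + 1^{2} + 25^{2}\right) = 0 + \frac{31 + 6}{12} \left(-4 + 1 + 625\right) = 0 + \frac{1}{12} \cdot 37 \cdot 622 = 0 + \frac{37}{12} \cdot 622 = 0 + \frac{11507}{6} = \frac{11507}{6}$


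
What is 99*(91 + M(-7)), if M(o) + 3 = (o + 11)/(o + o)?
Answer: 60786/7 ≈ 8683.7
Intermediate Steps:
M(o) = -3 + (11 + o)/(2*o) (M(o) = -3 + (o + 11)/(o + o) = -3 + (11 + o)/((2*o)) = -3 + (11 + o)*(1/(2*o)) = -3 + (11 + o)/(2*o))
99*(91 + M(-7)) = 99*(91 + (½)*(11 - 5*(-7))/(-7)) = 99*(91 + (½)*(-⅐)*(11 + 35)) = 99*(91 + (½)*(-⅐)*46) = 99*(91 - 23/7) = 99*(614/7) = 60786/7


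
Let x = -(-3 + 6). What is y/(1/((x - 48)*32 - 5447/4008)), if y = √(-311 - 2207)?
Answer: -6546503*I*√2518/4008 ≈ -81961.0*I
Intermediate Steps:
x = -3 (x = -1*3 = -3)
y = I*√2518 (y = √(-2518) = I*√2518 ≈ 50.18*I)
y/(1/((x - 48)*32 - 5447/4008)) = (I*√2518)/(1/((-3 - 48)*32 - 5447/4008)) = (I*√2518)/(1/(-51*32 - 5447*1/4008)) = (I*√2518)/(1/(-1632 - 5447/4008)) = (I*√2518)/(1/(-6546503/4008)) = (I*√2518)/(-4008/6546503) = (I*√2518)*(-6546503/4008) = -6546503*I*√2518/4008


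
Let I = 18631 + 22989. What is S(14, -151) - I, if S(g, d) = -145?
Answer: -41765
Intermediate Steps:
I = 41620
S(14, -151) - I = -145 - 1*41620 = -145 - 41620 = -41765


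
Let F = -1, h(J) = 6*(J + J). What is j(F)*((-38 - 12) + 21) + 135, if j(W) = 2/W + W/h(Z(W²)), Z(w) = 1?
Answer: 2345/12 ≈ 195.42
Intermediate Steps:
h(J) = 12*J (h(J) = 6*(2*J) = 12*J)
j(W) = 2/W + W/12 (j(W) = 2/W + W/((12*1)) = 2/W + W/12)
j(F)*((-38 - 12) + 21) + 135 = (2/(-1) + (1/12)*(-1))*((-38 - 12) + 21) + 135 = (2*(-1) - 1/12)*(-50 + 21) + 135 = (-2 - 1/12)*(-29) + 135 = -25/12*(-29) + 135 = 725/12 + 135 = 2345/12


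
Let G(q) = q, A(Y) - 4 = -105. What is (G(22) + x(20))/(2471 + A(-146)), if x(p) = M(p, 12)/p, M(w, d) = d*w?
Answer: 17/1185 ≈ 0.014346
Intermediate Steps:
A(Y) = -101 (A(Y) = 4 - 105 = -101)
x(p) = 12 (x(p) = (12*p)/p = 12)
(G(22) + x(20))/(2471 + A(-146)) = (22 + 12)/(2471 - 101) = 34/2370 = 34*(1/2370) = 17/1185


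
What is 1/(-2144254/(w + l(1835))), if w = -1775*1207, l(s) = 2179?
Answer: 1070123/1072127 ≈ 0.99813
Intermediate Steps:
w = -2142425
1/(-2144254/(w + l(1835))) = 1/(-2144254/(-2142425 + 2179)) = 1/(-2144254/(-2140246)) = 1/(-2144254*(-1/2140246)) = 1/(1072127/1070123) = 1070123/1072127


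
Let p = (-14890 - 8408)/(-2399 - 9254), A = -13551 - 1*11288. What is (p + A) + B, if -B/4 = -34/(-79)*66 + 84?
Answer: -23278534511/920587 ≈ -25287.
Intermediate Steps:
A = -24839 (A = -13551 - 11288 = -24839)
p = 23298/11653 (p = -23298/(-11653) = -23298*(-1/11653) = 23298/11653 ≈ 1.9993)
B = -35520/79 (B = -4*(-34/(-79)*66 + 84) = -4*(-34*(-1/79)*66 + 84) = -4*((34/79)*66 + 84) = -4*(2244/79 + 84) = -4*8880/79 = -35520/79 ≈ -449.62)
(p + A) + B = (23298/11653 - 24839) - 35520/79 = -289425569/11653 - 35520/79 = -23278534511/920587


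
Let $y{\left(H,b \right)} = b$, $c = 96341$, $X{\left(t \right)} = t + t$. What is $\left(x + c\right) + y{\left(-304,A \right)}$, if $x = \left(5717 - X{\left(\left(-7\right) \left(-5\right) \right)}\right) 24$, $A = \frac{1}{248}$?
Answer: $\frac{57503513}{248} \approx 2.3187 \cdot 10^{5}$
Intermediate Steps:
$X{\left(t \right)} = 2 t$
$A = \frac{1}{248} \approx 0.0040323$
$x = 135528$ ($x = \left(5717 - 2 \left(\left(-7\right) \left(-5\right)\right)\right) 24 = \left(5717 - 2 \cdot 35\right) 24 = \left(5717 - 70\right) 24 = 5647 \cdot 24 = 135528$)
$\left(x + c\right) + y{\left(-304,A \right)} = \left(135528 + 96341\right) + \frac{1}{248} = 231869 + \frac{1}{248} = \frac{57503513}{248}$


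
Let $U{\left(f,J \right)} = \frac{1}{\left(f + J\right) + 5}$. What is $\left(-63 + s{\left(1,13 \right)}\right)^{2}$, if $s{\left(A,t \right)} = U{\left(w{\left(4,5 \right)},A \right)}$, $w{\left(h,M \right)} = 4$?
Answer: $\frac{395641}{100} \approx 3956.4$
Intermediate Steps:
$U{\left(f,J \right)} = \frac{1}{5 + J + f}$ ($U{\left(f,J \right)} = \frac{1}{\left(J + f\right) + 5} = \frac{1}{5 + J + f}$)
$s{\left(A,t \right)} = \frac{1}{9 + A}$ ($s{\left(A,t \right)} = \frac{1}{5 + A + 4} = \frac{1}{9 + A}$)
$\left(-63 + s{\left(1,13 \right)}\right)^{2} = \left(-63 + \frac{1}{9 + 1}\right)^{2} = \left(-63 + \frac{1}{10}\right)^{2} = \left(- \frac{629}{10}\right)^{2} = \frac{395641}{100}$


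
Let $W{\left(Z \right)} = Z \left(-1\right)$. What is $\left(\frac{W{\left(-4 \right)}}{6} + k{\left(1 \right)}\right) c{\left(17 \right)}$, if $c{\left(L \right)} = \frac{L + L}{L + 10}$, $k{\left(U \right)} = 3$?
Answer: $\frac{374}{81} \approx 4.6173$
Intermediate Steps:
$c{\left(L \right)} = \frac{2 L}{10 + L}$
$W{\left(Z \right)} = - Z$
$\left(\frac{W{\left(-4 \right)}}{6} + k{\left(1 \right)}\right) c{\left(17 \right)} = \left(\frac{\left(-1\right) \left(-4\right)}{6} + 3\right) 2 \cdot 17 \frac{1}{10 + 17} = \left(4 \cdot \frac{1}{6} + 3\right) 2 \cdot 17 \cdot \frac{1}{27} = \left(\frac{2}{3} + 3\right) 2 \cdot 17 \cdot \frac{1}{27} = \frac{11}{3} \cdot \frac{34}{27} = \frac{374}{81}$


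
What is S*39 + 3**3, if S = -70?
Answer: -2703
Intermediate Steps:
S*39 + 3**3 = -70*39 + 3**3 = -2730 + 27 = -2703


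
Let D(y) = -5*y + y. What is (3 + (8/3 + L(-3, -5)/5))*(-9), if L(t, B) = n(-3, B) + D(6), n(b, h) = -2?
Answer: -21/5 ≈ -4.2000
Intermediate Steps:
D(y) = -4*y
L(t, B) = -26 (L(t, B) = -2 - 4*6 = -2 - 24 = -26)
(3 + (8/3 + L(-3, -5)/5))*(-9) = (3 + (8/3 - 26/5))*(-9) = (3 - 38/15)*(-9) = (7/15)*(-9) = -21/5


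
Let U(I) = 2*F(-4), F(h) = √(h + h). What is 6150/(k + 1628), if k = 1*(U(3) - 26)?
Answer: 60075/15649 - 150*I*√2/15649 ≈ 3.8389 - 0.013556*I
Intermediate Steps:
F(h) = √2*√h (F(h) = √(2*h) = √2*√h)
U(I) = 4*I*√2 (U(I) = 2*(√2*√(-4)) = 2*(√2*(2*I)) = 2*(2*I*√2) = 4*I*√2)
k = -26 + 4*I*√2 (k = 1*(4*I*√2 - 26) = 1*(-26 + 4*I*√2) = -26 + 4*I*√2 ≈ -26.0 + 5.6569*I)
6150/(k + 1628) = 6150/((-26 + 4*I*√2) + 1628) = 6150/(1602 + 4*I*√2)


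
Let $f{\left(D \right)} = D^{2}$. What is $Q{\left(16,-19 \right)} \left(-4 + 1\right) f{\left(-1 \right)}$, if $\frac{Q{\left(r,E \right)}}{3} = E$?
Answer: $171$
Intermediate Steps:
$Q{\left(r,E \right)} = 3 E$
$Q{\left(16,-19 \right)} \left(-4 + 1\right) f{\left(-1 \right)} = 3 \left(-19\right) \left(-4 + 1\right) \left(-1\right)^{2} = - 57 \left(\left(-3\right) 1\right) = \left(-57\right) \left(-3\right) = 171$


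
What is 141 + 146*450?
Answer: 65841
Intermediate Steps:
141 + 146*450 = 141 + 65700 = 65841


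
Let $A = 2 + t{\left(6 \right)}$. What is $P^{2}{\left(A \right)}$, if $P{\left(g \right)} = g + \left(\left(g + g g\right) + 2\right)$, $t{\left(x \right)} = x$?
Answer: $6724$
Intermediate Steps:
$A = 8$ ($A = 2 + 6 = 8$)
$P{\left(g \right)} = 2 + g^{2} + 2 g$ ($P{\left(g \right)} = g + \left(\left(g + g^{2}\right) + 2\right) = g + \left(2 + g + g^{2}\right) = 2 + g^{2} + 2 g$)
$P^{2}{\left(A \right)} = \left(2 + 8^{2} + 2 \cdot 8\right)^{2} = \left(2 + 64 + 16\right)^{2} = 82^{2} = 6724$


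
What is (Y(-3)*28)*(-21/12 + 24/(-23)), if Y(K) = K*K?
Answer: -16191/23 ≈ -703.96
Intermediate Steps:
Y(K) = K²
(Y(-3)*28)*(-21/12 + 24/(-23)) = ((-3)²*28)*(-21/12 + 24/(-23)) = (9*28)*(-21*1/12 + 24*(-1/23)) = 252*(-7/4 - 24/23) = 252*(-257/92) = -16191/23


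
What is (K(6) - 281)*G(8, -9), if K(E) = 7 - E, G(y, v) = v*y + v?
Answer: 22680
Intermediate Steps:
G(y, v) = v + v*y
(K(6) - 281)*G(8, -9) = ((7 - 1*6) - 281)*(-9*(1 + 8)) = ((7 - 6) - 281)*(-9*9) = (1 - 281)*(-81) = -280*(-81) = 22680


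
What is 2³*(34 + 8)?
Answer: 336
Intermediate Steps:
2³*(34 + 8) = 8*42 = 336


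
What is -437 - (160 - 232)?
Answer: -365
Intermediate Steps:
-437 - (160 - 232) = -437 - 1*(-72) = -437 + 72 = -365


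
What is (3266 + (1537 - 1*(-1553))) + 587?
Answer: 6943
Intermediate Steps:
(3266 + (1537 - 1*(-1553))) + 587 = (3266 + (1537 + 1553)) + 587 = (3266 + 3090) + 587 = 6356 + 587 = 6943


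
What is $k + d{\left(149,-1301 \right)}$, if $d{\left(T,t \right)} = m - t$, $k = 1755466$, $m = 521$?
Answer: $1757288$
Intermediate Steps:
$d{\left(T,t \right)} = 521 - t$
$k + d{\left(149,-1301 \right)} = 1755466 + \left(521 - -1301\right) = 1755466 + \left(521 + 1301\right) = 1755466 + 1822 = 1757288$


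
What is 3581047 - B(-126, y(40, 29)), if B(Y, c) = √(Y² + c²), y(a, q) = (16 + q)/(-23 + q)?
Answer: 3581047 - 3*√7081/2 ≈ 3.5809e+6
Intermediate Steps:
y(a, q) = (16 + q)/(-23 + q)
3581047 - B(-126, y(40, 29)) = 3581047 - √((-126)² + ((16 + 29)/(-23 + 29))²) = 3581047 - √(15876 + (45/6)²) = 3581047 - √(15876 + ((⅙)*45)²) = 3581047 - √(15876 + (15/2)²) = 3581047 - √(15876 + 225/4) = 3581047 - √(63729/4) = 3581047 - 3*√7081/2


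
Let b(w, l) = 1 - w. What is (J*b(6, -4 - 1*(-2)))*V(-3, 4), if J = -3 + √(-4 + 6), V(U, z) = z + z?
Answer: 120 - 40*√2 ≈ 63.431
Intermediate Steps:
V(U, z) = 2*z
J = -3 + √2 ≈ -1.5858
(J*b(6, -4 - 1*(-2)))*V(-3, 4) = ((-3 + √2)*(1 - 1*6))*(2*4) = ((-3 + √2)*(1 - 6))*8 = ((-3 + √2)*(-5))*8 = (15 - 5*√2)*8 = 120 - 40*√2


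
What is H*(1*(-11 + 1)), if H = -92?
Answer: 920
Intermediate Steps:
H*(1*(-11 + 1)) = -92*(-11 + 1) = -92*(-10) = 920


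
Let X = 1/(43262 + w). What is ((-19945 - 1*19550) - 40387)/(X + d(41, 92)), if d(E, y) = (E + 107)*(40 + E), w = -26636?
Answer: -1328118132/199312489 ≈ -6.6635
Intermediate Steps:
d(E, y) = (40 + E)*(107 + E) (d(E, y) = (107 + E)*(40 + E) = (40 + E)*(107 + E))
X = 1/16626 (X = 1/(43262 - 26636) = 1/16626 ≈ 6.0147e-5)
((-19945 - 1*19550) - 40387)/(X + d(41, 92)) = ((-19945 - 1*19550) - 40387)/(1/16626 + (4280 + 41² + 147*41)) = ((-19945 - 19550) - 40387)/(1/16626 + (4280 + 1681 + 6027)) = (-39495 - 40387)/(1/16626 + 11988) = -79882/199312489/16626 = -79882*16626/199312489 = -1328118132/199312489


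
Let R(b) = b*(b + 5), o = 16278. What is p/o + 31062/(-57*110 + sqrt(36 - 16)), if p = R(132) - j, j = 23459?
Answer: -84539737493/15998376516 - 15531*sqrt(5)/9828220 ≈ -5.2878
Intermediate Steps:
R(b) = b*(5 + b)
p = -5375 (p = 132*(5 + 132) - 1*23459 = 132*137 - 23459 = 18084 - 23459 = -5375)
p/o + 31062/(-57*110 + sqrt(36 - 16)) = -5375/16278 + 31062/(-57*110 + sqrt(36 - 16)) = -5375*1/16278 + 31062/(-6270 + sqrt(20)) = -5375/16278 + 31062/(-6270 + 2*sqrt(5))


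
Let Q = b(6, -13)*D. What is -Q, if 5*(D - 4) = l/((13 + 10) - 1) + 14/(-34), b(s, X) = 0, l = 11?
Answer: 0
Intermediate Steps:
D = 683/170 (D = 4 + (11/((13 + 10) - 1) + 14/(-34))/5 = 4 + (11/(23 - 1) + 14*(-1/34))/5 = 4 + (11/22 - 7/17)/5 = 4 + (11*(1/22) - 7/17)/5 = 4 + (½ - 7/17)/5 = 4 + (⅕)*(3/34) = 4 + 3/170 = 683/170 ≈ 4.0176)
Q = 0 (Q = 0*(683/170) = 0)
-Q = -1*0 = 0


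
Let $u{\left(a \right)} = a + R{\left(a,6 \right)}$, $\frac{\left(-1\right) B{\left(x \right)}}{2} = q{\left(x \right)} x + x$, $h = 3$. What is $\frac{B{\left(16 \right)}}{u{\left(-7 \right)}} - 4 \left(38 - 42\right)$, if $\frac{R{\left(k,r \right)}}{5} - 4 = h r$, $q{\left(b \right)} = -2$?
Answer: $\frac{1680}{103} \approx 16.311$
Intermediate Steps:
$R{\left(k,r \right)} = 20 + 15 r$ ($R{\left(k,r \right)} = 20 + 5 \cdot 3 r = 20 + 15 r$)
$B{\left(x \right)} = 2 x$ ($B{\left(x \right)} = - 2 \left(- 2 x + x\right) = - 2 \left(- x\right) = 2 x$)
$u{\left(a \right)} = 110 + a$ ($u{\left(a \right)} = a + \left(20 + 15 \cdot 6\right) = a + \left(20 + 90\right) = a + 110 = 110 + a$)
$\frac{B{\left(16 \right)}}{u{\left(-7 \right)}} - 4 \left(38 - 42\right) = \frac{2 \cdot 16}{110 - 7} - 4 \left(38 - 42\right) = \frac{32}{103} - -16 = 32 \cdot \frac{1}{103} + 16 = \frac{32}{103} + 16 = \frac{1680}{103}$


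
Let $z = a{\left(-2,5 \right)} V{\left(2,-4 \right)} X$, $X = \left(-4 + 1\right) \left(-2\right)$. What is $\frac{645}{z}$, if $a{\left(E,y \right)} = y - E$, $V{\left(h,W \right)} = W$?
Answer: $- \frac{215}{56} \approx -3.8393$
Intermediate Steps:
$X = 6$ ($X = \left(-3\right) \left(-2\right) = 6$)
$z = -168$ ($z = \left(5 - -2\right) \left(-4\right) 6 = \left(5 + 2\right) \left(-4\right) 6 = 7 \left(-4\right) 6 = \left(-28\right) 6 = -168$)
$\frac{645}{z} = \frac{645}{-168} = 645 \left(- \frac{1}{168}\right) = - \frac{215}{56}$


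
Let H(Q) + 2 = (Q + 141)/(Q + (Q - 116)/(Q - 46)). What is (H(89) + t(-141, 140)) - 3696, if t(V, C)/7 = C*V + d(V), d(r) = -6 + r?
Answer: -54303671/380 ≈ -1.4290e+5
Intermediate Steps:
t(V, C) = -42 + 7*V + 7*C*V (t(V, C) = 7*(C*V + (-6 + V)) = 7*(-6 + V + C*V) = -42 + 7*V + 7*C*V)
H(Q) = -2 + (141 + Q)/(Q + (-116 + Q)/(-46 + Q)) (H(Q) = -2 + (Q + 141)/(Q + (Q - 116)/(Q - 46)) = -2 + (141 + Q)/(Q + (-116 + Q)/(-46 + Q)))
(H(89) + t(-141, 140)) - 3696 = ((6254 + 89² - 185*89)/(116 - 1*89² + 45*89) + (-42 + 7*(-141) + 7*140*(-141))) - 3696 = ((6254 + 7921 - 16465)/(116 - 1*7921 + 4005) + (-42 - 987 - 138180)) - 3696 = (-2290/(116 - 7921 + 4005) - 139209) - 3696 = (-2290/(-3800) - 139209) - 3696 = (-1/3800*(-2290) - 139209) - 3696 = (229/380 - 139209) - 3696 = -52899191/380 - 3696 = -54303671/380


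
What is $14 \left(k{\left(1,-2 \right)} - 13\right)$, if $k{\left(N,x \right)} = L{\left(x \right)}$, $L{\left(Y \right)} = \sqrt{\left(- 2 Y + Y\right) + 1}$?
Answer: $-182 + 14 \sqrt{3} \approx -157.75$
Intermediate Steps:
$L{\left(Y \right)} = \sqrt{1 - Y}$ ($L{\left(Y \right)} = \sqrt{- Y + 1} = \sqrt{1 - Y}$)
$k{\left(N,x \right)} = \sqrt{1 - x}$
$14 \left(k{\left(1,-2 \right)} - 13\right) = 14 \left(\sqrt{1 - -2} - 13\right) = 14 \left(\sqrt{1 + 2} - 13\right) = 14 \left(\sqrt{3} - 13\right) = 14 \left(-13 + \sqrt{3}\right) = -182 + 14 \sqrt{3}$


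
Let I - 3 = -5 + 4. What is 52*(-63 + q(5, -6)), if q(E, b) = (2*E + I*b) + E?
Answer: -3120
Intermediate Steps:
I = 2 (I = 3 + (-5 + 4) = 3 - 1 = 2)
q(E, b) = 2*b + 3*E (q(E, b) = (2*E + 2*b) + E = 2*b + 3*E)
52*(-63 + q(5, -6)) = 52*(-63 + (2*(-6) + 3*5)) = 52*(-63 + (-12 + 15)) = 52*(-63 + 3) = 52*(-60) = -3120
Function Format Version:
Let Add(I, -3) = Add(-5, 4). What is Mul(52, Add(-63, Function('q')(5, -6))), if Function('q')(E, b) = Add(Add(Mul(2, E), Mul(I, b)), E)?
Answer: -3120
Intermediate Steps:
I = 2 (I = Add(3, Add(-5, 4)) = Add(3, -1) = 2)
Function('q')(E, b) = Add(Mul(2, b), Mul(3, E)) (Function('q')(E, b) = Add(Add(Mul(2, E), Mul(2, b)), E) = Add(Mul(2, b), Mul(3, E)))
Mul(52, Add(-63, Function('q')(5, -6))) = Mul(52, Add(-63, Add(Mul(2, -6), Mul(3, 5)))) = Mul(52, Add(-63, Add(-12, 15))) = Mul(52, Add(-63, 3)) = Mul(52, -60) = -3120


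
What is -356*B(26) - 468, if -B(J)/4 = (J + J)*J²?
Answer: 50055980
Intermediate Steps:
B(J) = -8*J³ (B(J) = -4*(J + J)*J² = -4*2*J*J² = -8*J³)
-356*B(26) - 468 = -(-2848)*26³ - 468 = -(-2848)*17576 - 468 = -356*(-140608) - 468 = 50056448 - 468 = 50055980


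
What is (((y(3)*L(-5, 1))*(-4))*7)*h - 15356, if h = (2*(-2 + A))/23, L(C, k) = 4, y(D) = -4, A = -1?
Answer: -355876/23 ≈ -15473.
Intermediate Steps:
h = -6/23 (h = (2*(-2 - 1))/23 = (2*(-3))*(1/23) = -6*1/23 = -6/23 ≈ -0.26087)
(((y(3)*L(-5, 1))*(-4))*7)*h - 15356 = ((-4*4*(-4))*7)*(-6/23) - 15356 = (-16*(-4)*7)*(-6/23) - 15356 = (64*7)*(-6/23) - 15356 = 448*(-6/23) - 15356 = -2688/23 - 15356 = -355876/23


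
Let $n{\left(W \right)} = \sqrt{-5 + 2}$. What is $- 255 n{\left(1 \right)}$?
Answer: $- 255 i \sqrt{3} \approx - 441.67 i$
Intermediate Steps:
$n{\left(W \right)} = i \sqrt{3}$ ($n{\left(W \right)} = \sqrt{-3} = i \sqrt{3}$)
$- 255 n{\left(1 \right)} = - 255 i \sqrt{3}$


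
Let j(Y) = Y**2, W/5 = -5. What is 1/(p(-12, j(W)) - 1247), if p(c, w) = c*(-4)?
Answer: -1/1199 ≈ -0.00083403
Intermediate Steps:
W = -25 (W = 5*(-5) = -25)
p(c, w) = -4*c
1/(p(-12, j(W)) - 1247) = 1/(-4*(-12) - 1247) = 1/(48 - 1247) = 1/(-1199) = -1/1199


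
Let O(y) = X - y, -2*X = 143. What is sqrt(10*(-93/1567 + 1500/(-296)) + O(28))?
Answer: I*sqrt(2027281074578)/115958 ≈ 12.279*I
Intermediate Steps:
X = -143/2 (X = -1/2*143 = -143/2 ≈ -71.500)
O(y) = -143/2 - y
sqrt(10*(-93/1567 + 1500/(-296)) + O(28)) = sqrt(10*(-93/1567 + 1500/(-296)) + (-143/2 - 1*28)) = sqrt(10*(-93*1/1567 + 1500*(-1/296)) + (-143/2 - 28)) = sqrt(10*(-93/1567 - 375/74) - 199/2) = sqrt(10*(-594507/115958) - 199/2) = sqrt(-2972535/57979 - 199/2) = sqrt(-17482891/115958) = I*sqrt(2027281074578)/115958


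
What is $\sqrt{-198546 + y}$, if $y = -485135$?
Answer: $i \sqrt{683681} \approx 826.85 i$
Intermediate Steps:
$\sqrt{-198546 + y} = \sqrt{-198546 - 485135} = \sqrt{-683681} = i \sqrt{683681}$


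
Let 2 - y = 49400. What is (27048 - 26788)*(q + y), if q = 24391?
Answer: -6501820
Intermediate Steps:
y = -49398 (y = 2 - 1*49400 = 2 - 49400 = -49398)
(27048 - 26788)*(q + y) = (27048 - 26788)*(24391 - 49398) = 260*(-25007) = -6501820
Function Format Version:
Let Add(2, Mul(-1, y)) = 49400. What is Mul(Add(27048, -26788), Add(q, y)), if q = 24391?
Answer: -6501820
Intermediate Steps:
y = -49398 (y = Add(2, Mul(-1, 49400)) = Add(2, -49400) = -49398)
Mul(Add(27048, -26788), Add(q, y)) = Mul(Add(27048, -26788), Add(24391, -49398)) = Mul(260, -25007) = -6501820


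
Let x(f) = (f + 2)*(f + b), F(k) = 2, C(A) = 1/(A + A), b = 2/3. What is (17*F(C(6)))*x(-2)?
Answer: 0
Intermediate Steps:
b = ⅔ (b = 2*(⅓) = ⅔ ≈ 0.66667)
C(A) = 1/(2*A)
x(f) = (2 + f)*(⅔ + f) (x(f) = (f + 2)*(f + ⅔) = (2 + f)*(⅔ + f))
(17*F(C(6)))*x(-2) = (17*2)*(4/3 + (-2)² + (8/3)*(-2)) = 34*(4/3 + 4 - 16/3) = 34*0 = 0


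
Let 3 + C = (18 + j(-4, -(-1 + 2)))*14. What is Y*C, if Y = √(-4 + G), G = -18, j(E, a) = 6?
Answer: 333*I*√22 ≈ 1561.9*I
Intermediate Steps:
C = 333 (C = -3 + (18 + 6)*14 = -3 + 24*14 = -3 + 336 = 333)
Y = I*√22 (Y = √(-4 - 18) = √(-22) = I*√22 ≈ 4.6904*I)
Y*C = (I*√22)*333 = 333*I*√22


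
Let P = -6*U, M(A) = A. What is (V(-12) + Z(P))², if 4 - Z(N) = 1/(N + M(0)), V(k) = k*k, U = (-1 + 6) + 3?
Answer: 50481025/2304 ≈ 21910.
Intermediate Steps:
U = 8 (U = 5 + 3 = 8)
P = -48 (P = -6*8 = -48)
V(k) = k²
Z(N) = 4 - 1/N (Z(N) = 4 - 1/(N + 0) = 4 - 1/N)
(V(-12) + Z(P))² = ((-12)² + (4 - 1/(-48)))² = (144 + (4 - 1*(-1/48)))² = (144 + (4 + 1/48))² = (144 + 193/48)² = (7105/48)² = 50481025/2304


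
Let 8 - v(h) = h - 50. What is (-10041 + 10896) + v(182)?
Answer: 731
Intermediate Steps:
v(h) = 58 - h (v(h) = 8 - (h - 50) = 8 - (-50 + h) = 8 + (50 - h) = 58 - h)
(-10041 + 10896) + v(182) = (-10041 + 10896) + (58 - 1*182) = 855 + (58 - 182) = 855 - 124 = 731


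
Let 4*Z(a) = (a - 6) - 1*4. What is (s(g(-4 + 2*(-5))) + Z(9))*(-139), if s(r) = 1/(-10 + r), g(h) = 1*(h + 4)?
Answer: 417/10 ≈ 41.700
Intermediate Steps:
g(h) = 4 + h (g(h) = 1*(4 + h) = 4 + h)
Z(a) = -5/2 + a/4 (Z(a) = ((a - 6) - 1*4)/4 = ((-6 + a) - 4)/4 = (-10 + a)/4 = -5/2 + a/4)
(s(g(-4 + 2*(-5))) + Z(9))*(-139) = (1/(-10 + (4 + (-4 + 2*(-5)))) + (-5/2 + (¼)*9))*(-139) = (1/(-10 + (4 + (-4 - 10))) + (-5/2 + 9/4))*(-139) = (1/(-10 + (4 - 14)) - ¼)*(-139) = (1/(-10 - 10) - ¼)*(-139) = (1/(-20) - ¼)*(-139) = (-1/20 - ¼)*(-139) = -3/10*(-139) = 417/10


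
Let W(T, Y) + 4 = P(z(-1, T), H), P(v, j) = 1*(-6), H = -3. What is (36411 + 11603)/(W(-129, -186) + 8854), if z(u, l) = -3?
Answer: 24007/4422 ≈ 5.4290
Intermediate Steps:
P(v, j) = -6
W(T, Y) = -10 (W(T, Y) = -4 - 6 = -10)
(36411 + 11603)/(W(-129, -186) + 8854) = (36411 + 11603)/(-10 + 8854) = 48014/8844 = 48014*(1/8844) = 24007/4422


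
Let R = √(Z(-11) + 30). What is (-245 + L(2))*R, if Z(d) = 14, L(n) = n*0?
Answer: -490*√11 ≈ -1625.1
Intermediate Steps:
L(n) = 0
R = 2*√11 (R = √(14 + 30) = √44 = 2*√11 ≈ 6.6332)
(-245 + L(2))*R = (-245 + 0)*(2*√11) = -490*√11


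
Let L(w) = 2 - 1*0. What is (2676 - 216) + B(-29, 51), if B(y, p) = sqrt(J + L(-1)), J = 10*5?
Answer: 2460 + 2*sqrt(13) ≈ 2467.2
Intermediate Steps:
J = 50
L(w) = 2 (L(w) = 2 + 0 = 2)
B(y, p) = 2*sqrt(13) (B(y, p) = sqrt(50 + 2) = sqrt(52) = 2*sqrt(13))
(2676 - 216) + B(-29, 51) = (2676 - 216) + 2*sqrt(13) = 2460 + 2*sqrt(13)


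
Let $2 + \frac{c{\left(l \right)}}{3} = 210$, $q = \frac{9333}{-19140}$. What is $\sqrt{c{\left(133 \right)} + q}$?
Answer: $\frac{3 \sqrt{704991595}}{3190} \approx 24.97$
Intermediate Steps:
$q = - \frac{3111}{6380}$ ($q = 9333 \left(- \frac{1}{19140}\right) = - \frac{3111}{6380} \approx -0.48762$)
$c{\left(l \right)} = 624$ ($c{\left(l \right)} = -6 + 3 \cdot 210 = -6 + 630 = 624$)
$\sqrt{c{\left(133 \right)} + q} = \sqrt{624 - \frac{3111}{6380}} = \sqrt{\frac{3978009}{6380}} = \frac{3 \sqrt{704991595}}{3190}$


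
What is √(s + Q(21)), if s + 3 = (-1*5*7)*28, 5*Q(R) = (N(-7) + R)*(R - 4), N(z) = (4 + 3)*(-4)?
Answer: I*√25170/5 ≈ 31.73*I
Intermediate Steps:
N(z) = -28 (N(z) = 7*(-4) = -28)
Q(R) = (-28 + R)*(-4 + R)/5 (Q(R) = ((-28 + R)*(R - 4))/5 = ((-28 + R)*(-4 + R))/5 = (-28 + R)*(-4 + R)/5)
s = -983 (s = -3 + (-1*5*7)*28 = -3 - 5*7*28 = -3 - 35*28 = -3 - 980 = -983)
√(s + Q(21)) = √(-983 + (112/5 - 32/5*21 + (⅕)*21²)) = √(-983 + (112/5 - 672/5 + (⅕)*441)) = √(-983 + (112/5 - 672/5 + 441/5)) = √(-983 - 119/5) = √(-5034/5) = I*√25170/5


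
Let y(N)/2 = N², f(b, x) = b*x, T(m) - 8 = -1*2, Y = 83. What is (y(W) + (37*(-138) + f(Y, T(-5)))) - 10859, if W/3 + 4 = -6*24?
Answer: 378805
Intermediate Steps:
T(m) = 6 (T(m) = 8 - 1*2 = 8 - 2 = 6)
W = -444 (W = -12 + 3*(-6*24) = -12 + 3*(-144) = -12 - 432 = -444)
y(N) = 2*N²
(y(W) + (37*(-138) + f(Y, T(-5)))) - 10859 = (2*(-444)² + (37*(-138) + 83*6)) - 10859 = (2*197136 + (-5106 + 498)) - 10859 = (394272 - 4608) - 10859 = 389664 - 10859 = 378805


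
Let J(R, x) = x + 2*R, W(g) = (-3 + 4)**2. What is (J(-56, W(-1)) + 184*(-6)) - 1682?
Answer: -2897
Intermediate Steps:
W(g) = 1 (W(g) = 1**2 = 1)
(J(-56, W(-1)) + 184*(-6)) - 1682 = ((1 + 2*(-56)) + 184*(-6)) - 1682 = ((1 - 112) - 1104) - 1682 = (-111 - 1104) - 1682 = -1215 - 1682 = -2897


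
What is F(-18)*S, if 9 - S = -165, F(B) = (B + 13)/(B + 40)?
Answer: -435/11 ≈ -39.545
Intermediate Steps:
F(B) = (13 + B)/(40 + B)
S = 174 (S = 9 - 1*(-165) = 9 + 165 = 174)
F(-18)*S = ((13 - 18)/(40 - 18))*174 = (-5/22)*174 = ((1/22)*(-5))*174 = -5/22*174 = -435/11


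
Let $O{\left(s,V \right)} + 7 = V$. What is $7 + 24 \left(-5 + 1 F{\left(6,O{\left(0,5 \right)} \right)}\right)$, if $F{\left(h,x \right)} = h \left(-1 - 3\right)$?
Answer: $-689$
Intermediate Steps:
$O{\left(s,V \right)} = -7 + V$
$F{\left(h,x \right)} = - 4 h$ ($F{\left(h,x \right)} = h \left(-4\right) = - 4 h$)
$7 + 24 \left(-5 + 1 F{\left(6,O{\left(0,5 \right)} \right)}\right) = 7 + 24 \left(-5 + 1 \left(\left(-4\right) 6\right)\right) = 7 + 24 \left(-5 + 1 \left(-24\right)\right) = 7 + 24 \left(-5 - 24\right) = 7 + 24 \left(-29\right) = 7 - 696 = -689$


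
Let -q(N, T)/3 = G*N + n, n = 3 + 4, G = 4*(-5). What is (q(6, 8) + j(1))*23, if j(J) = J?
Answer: 7820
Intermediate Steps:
G = -20
n = 7
q(N, T) = -21 + 60*N (q(N, T) = -3*(-20*N + 7) = -3*(7 - 20*N) = -21 + 60*N)
(q(6, 8) + j(1))*23 = ((-21 + 60*6) + 1)*23 = ((-21 + 360) + 1)*23 = (339 + 1)*23 = 340*23 = 7820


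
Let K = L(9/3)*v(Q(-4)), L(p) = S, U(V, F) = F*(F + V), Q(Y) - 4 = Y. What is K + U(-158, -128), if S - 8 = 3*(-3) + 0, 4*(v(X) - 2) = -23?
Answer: 146447/4 ≈ 36612.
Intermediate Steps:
Q(Y) = 4 + Y
v(X) = -15/4 (v(X) = 2 + (1/4)*(-23) = 2 - 23/4 = -15/4)
S = -1 (S = 8 + (3*(-3) + 0) = 8 + (-9 + 0) = 8 - 9 = -1)
L(p) = -1
K = 15/4 (K = -1*(-15/4) = 15/4 ≈ 3.7500)
K + U(-158, -128) = 15/4 - 128*(-128 - 158) = 15/4 - 128*(-286) = 15/4 + 36608 = 146447/4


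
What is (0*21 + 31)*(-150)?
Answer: -4650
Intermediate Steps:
(0*21 + 31)*(-150) = (0 + 31)*(-150) = 31*(-150) = -4650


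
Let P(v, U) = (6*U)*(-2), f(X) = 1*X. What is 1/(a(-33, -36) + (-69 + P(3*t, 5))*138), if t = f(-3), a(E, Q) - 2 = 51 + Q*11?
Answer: -1/18145 ≈ -5.5112e-5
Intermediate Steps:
f(X) = X
a(E, Q) = 53 + 11*Q (a(E, Q) = 2 + (51 + Q*11) = 2 + (51 + 11*Q) = 53 + 11*Q)
t = -3
P(v, U) = -12*U
1/(a(-33, -36) + (-69 + P(3*t, 5))*138) = 1/((53 + 11*(-36)) + (-69 - 12*5)*138) = 1/((53 - 396) + (-69 - 60)*138) = 1/(-343 - 129*138) = 1/(-343 - 17802) = 1/(-18145) = -1/18145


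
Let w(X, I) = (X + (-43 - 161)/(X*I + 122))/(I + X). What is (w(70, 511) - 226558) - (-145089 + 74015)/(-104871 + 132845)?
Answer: -5506700050674728/24306202977 ≈ -2.2656e+5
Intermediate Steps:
w(X, I) = (X - 204/(122 + I*X))/(I + X) (w(X, I) = (X - 204/(I*X + 122))/(I + X) = (X - 204/(122 + I*X))/(I + X))
(w(70, 511) - 226558) - (-145089 + 74015)/(-104871 + 132845) = ((-204 + 122*70 + 511*70**2)/(122*511 + 122*70 + 511*70**2 + 70*511**2) - 226558) - (-145089 + 74015)/(-104871 + 132845) = ((-204 + 8540 + 511*4900)/(62342 + 8540 + 511*4900 + 70*261121) - 226558) - (-71074)/27974 = ((-204 + 8540 + 2503900)/(62342 + 8540 + 2503900 + 18278470) - 226558) - (-71074)/27974 = (2512236/20853252 - 226558) - 1*(-35537/13987) = ((1/20853252)*2512236 - 226558) + 35537/13987 = (209353/1737771 - 226558) + 35537/13987 = -393705712865/1737771 + 35537/13987 = -5506700050674728/24306202977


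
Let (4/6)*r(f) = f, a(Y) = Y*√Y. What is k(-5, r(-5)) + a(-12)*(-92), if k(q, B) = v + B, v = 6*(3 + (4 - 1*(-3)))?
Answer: 105/2 + 2208*I*√3 ≈ 52.5 + 3824.4*I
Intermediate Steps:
a(Y) = Y^(3/2)
v = 60 (v = 6*(3 + (4 + 3)) = 6*(3 + 7) = 6*10 = 60)
r(f) = 3*f/2
k(q, B) = 60 + B
k(-5, r(-5)) + a(-12)*(-92) = (60 + (3/2)*(-5)) + (-12)^(3/2)*(-92) = (60 - 15/2) - 24*I*√3*(-92) = 105/2 + 2208*I*√3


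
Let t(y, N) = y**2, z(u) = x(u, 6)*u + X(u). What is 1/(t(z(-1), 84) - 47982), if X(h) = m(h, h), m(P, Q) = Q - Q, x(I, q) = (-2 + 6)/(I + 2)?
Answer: -1/47966 ≈ -2.0848e-5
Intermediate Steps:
x(I, q) = 4/(2 + I)
m(P, Q) = 0
X(h) = 0
z(u) = 4*u/(2 + u) (z(u) = (4/(2 + u))*u + 0 = 4*u/(2 + u) + 0 = 4*u/(2 + u))
1/(t(z(-1), 84) - 47982) = 1/((4*(-1)/(2 - 1))**2 - 47982) = 1/((4*(-1)/1)**2 - 47982) = 1/((4*(-1)*1)**2 - 47982) = 1/((-4)**2 - 47982) = 1/(16 - 47982) = 1/(-47966) = -1/47966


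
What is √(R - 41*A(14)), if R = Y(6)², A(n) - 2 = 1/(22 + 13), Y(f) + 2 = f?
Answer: I*√82285/35 ≈ 8.1958*I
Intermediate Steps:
Y(f) = -2 + f
A(n) = 71/35 (A(n) = 2 + 1/(22 + 13) = 2 + 1/35 = 71/35)
R = 16 (R = (-2 + 6)² = 4² = 16)
√(R - 41*A(14)) = √(16 - 41*71/35) = √(16 - 2911/35) = √(-2351/35) = I*√82285/35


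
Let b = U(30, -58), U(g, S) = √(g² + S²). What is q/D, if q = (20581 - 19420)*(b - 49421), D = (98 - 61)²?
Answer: -57377781/1369 + 2322*√1066/1369 ≈ -41857.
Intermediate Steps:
U(g, S) = √(S² + g²)
D = 1369 (D = 37² = 1369)
b = 2*√1066 (b = √((-58)² + 30²) = √(3364 + 900) = √4264 = 2*√1066 ≈ 65.299)
q = -57377781 + 2322*√1066 (q = (20581 - 19420)*(2*√1066 - 49421) = 1161*(-49421 + 2*√1066) = -57377781 + 2322*√1066 ≈ -5.7302e+7)
q/D = (-57377781 + 2322*√1066)/1369 = (-57377781 + 2322*√1066)*(1/1369) = -57377781/1369 + 2322*√1066/1369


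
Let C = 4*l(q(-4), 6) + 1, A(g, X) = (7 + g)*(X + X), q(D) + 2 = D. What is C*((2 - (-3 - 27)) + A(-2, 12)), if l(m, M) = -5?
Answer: -2888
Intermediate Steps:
q(D) = -2 + D
A(g, X) = 2*X*(7 + g) (A(g, X) = (7 + g)*(2*X) = 2*X*(7 + g))
C = -19 (C = 4*(-5) + 1 = -20 + 1 = -19)
C*((2 - (-3 - 27)) + A(-2, 12)) = -19*((2 - (-3 - 27)) + 2*12*(7 - 2)) = -19*((2 - 1*(-30)) + 2*12*5) = -19*((2 + 30) + 120) = -19*(32 + 120) = -19*152 = -2888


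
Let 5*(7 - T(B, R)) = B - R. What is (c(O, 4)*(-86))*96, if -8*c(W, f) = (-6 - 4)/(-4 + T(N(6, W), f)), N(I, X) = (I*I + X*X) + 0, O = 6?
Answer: 51600/53 ≈ 973.58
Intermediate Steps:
N(I, X) = I² + X² (N(I, X) = (I² + X²) + 0 = I² + X²)
T(B, R) = 7 - B/5 + R/5 (T(B, R) = 7 - (B - R)/5 = 7 + (-B/5 + R/5) = 7 - B/5 + R/5)
c(W, f) = 5/(4*(-21/5 - W²/5 + f/5)) (c(W, f) = -(-6 - 4)/(8*(-4 + (7 - (6² + W²)/5 + f/5))) = -(-5)/(4*(-4 + (7 - (36 + W²)/5 + f/5))) = -(-5)/(4*(-4 + (7 + (-36/5 - W²/5) + f/5))) = -(-5)/(4*(-4 + (-⅕ - W²/5 + f/5))) = -(-5)/(4*(-21/5 - W²/5 + f/5)) = 5/(4*(-21/5 - W²/5 + f/5)))
(c(O, 4)*(-86))*96 = ((25/(4*(-21 + 4 - 1*6²)))*(-86))*96 = ((25/(4*(-21 + 4 - 1*36)))*(-86))*96 = ((25/(4*(-21 + 4 - 36)))*(-86))*96 = (((25/4)/(-53))*(-86))*96 = (((25/4)*(-1/53))*(-86))*96 = -25/212*(-86)*96 = (1075/106)*96 = 51600/53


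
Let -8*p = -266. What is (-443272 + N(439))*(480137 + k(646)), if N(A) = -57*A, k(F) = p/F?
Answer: -30579026150505/136 ≈ -2.2485e+11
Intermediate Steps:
p = 133/4 (p = -⅛*(-266) = 133/4 ≈ 33.250)
k(F) = 133/(4*F)
(-443272 + N(439))*(480137 + k(646)) = (-443272 - 57*439)*(480137 + (133/4)/646) = (-443272 - 25023)*(480137 + (133/4)*(1/646)) = -468295*(480137 + 7/136) = -468295*65298639/136 = -30579026150505/136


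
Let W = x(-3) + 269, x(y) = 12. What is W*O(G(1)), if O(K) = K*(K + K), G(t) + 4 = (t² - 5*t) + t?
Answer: 27538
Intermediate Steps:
G(t) = -4 + t² - 4*t (G(t) = -4 + ((t² - 5*t) + t) = -4 + (t² - 4*t) = -4 + t² - 4*t)
O(K) = 2*K² (O(K) = K*(2*K) = 2*K²)
W = 281 (W = 12 + 269 = 281)
W*O(G(1)) = 281*(2*(-4 + 1² - 4*1)²) = 281*(2*(-4 + 1 - 4)²) = 281*(2*(-7)²) = 281*(2*49) = 281*98 = 27538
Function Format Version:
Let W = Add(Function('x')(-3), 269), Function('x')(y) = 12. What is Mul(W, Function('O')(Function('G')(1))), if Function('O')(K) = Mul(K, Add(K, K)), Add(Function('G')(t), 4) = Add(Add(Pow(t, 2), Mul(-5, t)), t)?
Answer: 27538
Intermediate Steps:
Function('G')(t) = Add(-4, Pow(t, 2), Mul(-4, t)) (Function('G')(t) = Add(-4, Add(Add(Pow(t, 2), Mul(-5, t)), t)) = Add(-4, Add(Pow(t, 2), Mul(-4, t))) = Add(-4, Pow(t, 2), Mul(-4, t)))
Function('O')(K) = Mul(2, Pow(K, 2)) (Function('O')(K) = Mul(K, Mul(2, K)) = Mul(2, Pow(K, 2)))
W = 281 (W = Add(12, 269) = 281)
Mul(W, Function('O')(Function('G')(1))) = Mul(281, Mul(2, Pow(Add(-4, Pow(1, 2), Mul(-4, 1)), 2))) = Mul(281, Mul(2, Pow(Add(-4, 1, -4), 2))) = Mul(281, Mul(2, Pow(-7, 2))) = Mul(281, Mul(2, 49)) = Mul(281, 98) = 27538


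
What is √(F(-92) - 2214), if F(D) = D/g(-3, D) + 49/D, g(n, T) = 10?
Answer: I*√117635455/230 ≈ 47.156*I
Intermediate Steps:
F(D) = 49/D + D/10 (F(D) = D/10 + 49/D = 49/D + D/10)
√(F(-92) - 2214) = √((49/(-92) + (⅒)*(-92)) - 2214) = √((49*(-1/92) - 46/5) - 2214) = √((-49/92 - 46/5) - 2214) = √(-4477/460 - 2214) = √(-1022917/460) = I*√117635455/230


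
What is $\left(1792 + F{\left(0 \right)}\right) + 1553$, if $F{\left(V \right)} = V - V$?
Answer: $3345$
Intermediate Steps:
$F{\left(V \right)} = 0$
$\left(1792 + F{\left(0 \right)}\right) + 1553 = \left(1792 + 0\right) + 1553 = 1792 + 1553 = 3345$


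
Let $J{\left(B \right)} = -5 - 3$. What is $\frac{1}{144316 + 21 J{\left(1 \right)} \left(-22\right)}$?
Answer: $\frac{1}{148012} \approx 6.7562 \cdot 10^{-6}$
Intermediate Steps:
$J{\left(B \right)} = -8$
$\frac{1}{144316 + 21 J{\left(1 \right)} \left(-22\right)} = \frac{1}{144316 + 21 \left(-8\right) \left(-22\right)} = \frac{1}{144316 - -3696} = \frac{1}{144316 + 3696} = \frac{1}{148012}$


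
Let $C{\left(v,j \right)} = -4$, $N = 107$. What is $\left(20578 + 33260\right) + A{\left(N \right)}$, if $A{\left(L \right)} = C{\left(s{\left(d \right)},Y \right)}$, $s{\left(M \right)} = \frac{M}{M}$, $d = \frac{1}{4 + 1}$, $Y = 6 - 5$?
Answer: $53834$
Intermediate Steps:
$Y = 1$ ($Y = 6 - 5 = 1$)
$d = \frac{1}{5} \approx 0.2$
$s{\left(M \right)} = 1$
$A{\left(L \right)} = -4$
$\left(20578 + 33260\right) + A{\left(N \right)} = \left(20578 + 33260\right) - 4 = 53838 - 4 = 53834$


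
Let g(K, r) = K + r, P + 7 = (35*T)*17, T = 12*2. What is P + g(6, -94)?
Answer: 14185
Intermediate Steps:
T = 24
P = 14273 (P = -7 + (35*24)*17 = -7 + 840*17 = -7 + 14280 = 14273)
P + g(6, -94) = 14273 + (6 - 94) = 14273 - 88 = 14185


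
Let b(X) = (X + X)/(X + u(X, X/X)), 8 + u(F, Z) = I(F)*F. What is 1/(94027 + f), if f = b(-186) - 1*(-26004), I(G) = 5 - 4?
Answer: 95/11403038 ≈ 8.3311e-6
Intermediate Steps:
I(G) = 1
u(F, Z) = -8 + F (u(F, Z) = -8 + 1*F = -8 + F)
b(X) = 2*X/(-8 + 2*X) (b(X) = (X + X)/(X + (-8 + X)) = (2*X)/(-8 + 2*X) = 2*X/(-8 + 2*X))
f = 2470473/95 (f = -186/(-4 - 186) - 1*(-26004) = -186/(-190) + 26004 = -186*(-1/190) + 26004 = 93/95 + 26004 = 2470473/95 ≈ 26005.)
1/(94027 + f) = 1/(94027 + 2470473/95) = 1/(11403038/95) = 95/11403038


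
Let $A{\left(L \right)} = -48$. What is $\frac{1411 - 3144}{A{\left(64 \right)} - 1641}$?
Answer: $\frac{1733}{1689} \approx 1.0261$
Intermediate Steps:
$\frac{1411 - 3144}{A{\left(64 \right)} - 1641} = \frac{1411 - 3144}{-48 - 1641} = \frac{1411 - 3144}{-1689} = \left(1411 - 3144\right) \left(- \frac{1}{1689}\right) = \left(-1733\right) \left(- \frac{1}{1689}\right) = \frac{1733}{1689}$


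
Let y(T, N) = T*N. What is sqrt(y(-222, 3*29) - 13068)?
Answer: 3*I*sqrt(3598) ≈ 179.95*I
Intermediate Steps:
y(T, N) = N*T
sqrt(y(-222, 3*29) - 13068) = sqrt((3*29)*(-222) - 13068) = sqrt(87*(-222) - 13068) = sqrt(-19314 - 13068) = sqrt(-32382) = 3*I*sqrt(3598)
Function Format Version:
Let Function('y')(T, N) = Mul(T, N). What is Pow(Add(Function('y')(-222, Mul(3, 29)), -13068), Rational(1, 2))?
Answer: Mul(3, I, Pow(3598, Rational(1, 2))) ≈ Mul(179.95, I)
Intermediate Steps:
Function('y')(T, N) = Mul(N, T)
Pow(Add(Function('y')(-222, Mul(3, 29)), -13068), Rational(1, 2)) = Pow(Add(Mul(Mul(3, 29), -222), -13068), Rational(1, 2)) = Pow(Add(Mul(87, -222), -13068), Rational(1, 2)) = Pow(Add(-19314, -13068), Rational(1, 2)) = Pow(-32382, Rational(1, 2)) = Mul(3, I, Pow(3598, Rational(1, 2)))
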